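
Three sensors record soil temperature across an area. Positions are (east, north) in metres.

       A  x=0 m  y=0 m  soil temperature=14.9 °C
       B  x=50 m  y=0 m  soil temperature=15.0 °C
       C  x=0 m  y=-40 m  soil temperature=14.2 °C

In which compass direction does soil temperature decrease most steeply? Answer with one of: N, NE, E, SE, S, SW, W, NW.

∂T/∂x = (15.0 − 14.9) / (50 − 0) = +0.002000
∂T/∂y = (14.2 − 14.9) / (-40 − 0) = +0.01750
Steepest decrease is along −∇f = (-0.002000 E, -0.01750 N) → south.

S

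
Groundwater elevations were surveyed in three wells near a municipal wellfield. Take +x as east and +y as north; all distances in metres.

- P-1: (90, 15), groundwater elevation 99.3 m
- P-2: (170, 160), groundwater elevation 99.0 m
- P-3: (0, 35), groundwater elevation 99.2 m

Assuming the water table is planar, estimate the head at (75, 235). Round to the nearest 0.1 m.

98.8 m

Differences from P-1: to P-2 (Δx, Δy, Δh) = (80, 145, -0.3); to P-3 = (-90, 20, -0.1).
Determinant of the coordinate differences = 80·20 − (-90)·145 = 14650.
∂h/∂x = [(-0.3)·20 − (-0.1)·145] / 14650 = +0.0005802
∂h/∂y = [80·(-0.1) − (-90)·(-0.3)] / 14650 = -0.002389
h(75, 235) = 99.3 + (+0.0005802)·(-15) + (-0.002389)·(220) = 99.3 -0.009 -0.526 = 98.766 m.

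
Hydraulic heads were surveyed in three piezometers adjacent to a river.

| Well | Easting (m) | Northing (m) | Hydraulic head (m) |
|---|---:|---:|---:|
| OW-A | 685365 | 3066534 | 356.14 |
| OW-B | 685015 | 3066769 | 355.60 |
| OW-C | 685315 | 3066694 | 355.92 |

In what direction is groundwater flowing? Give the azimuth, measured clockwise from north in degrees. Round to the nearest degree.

Differences from OW-A: to OW-B (Δx, Δy, Δh) = (-350, 235, -0.54); to OW-C = (-50, 160, -0.22).
Solve a·Δx + b·Δy = Δh: det = (-350)·160 − (-50)·235 = -44250.
∂h/∂x = [(-0.54)·160 − (-0.22)·235] / -44250 = +0.0007842
∂h/∂y = [(-350)·(-0.22) − (-50)·(-0.54)] / -44250 = -0.001130
Flow direction (−∇h) has components (-0.0007842 E, +0.001130 N).
Azimuth = atan2(E, N) = atan2(-0.0007842, +0.001130) = 325.2° ≈ 325°.

325°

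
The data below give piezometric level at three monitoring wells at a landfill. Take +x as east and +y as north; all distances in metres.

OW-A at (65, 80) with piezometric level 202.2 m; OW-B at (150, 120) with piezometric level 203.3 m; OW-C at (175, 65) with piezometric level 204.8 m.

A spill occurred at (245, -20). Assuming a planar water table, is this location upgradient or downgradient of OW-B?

With h = a·x + b·y + c and OW-A as origin, the differences give:
  85·a + 40·b = +1.1
  110·a + (-15)·b = +2.6
Eliminate b (×(-15) and ×40, subtract): -5675·a = -120.50 → a = ∂h/∂x = +0.02123
Back-substitute: b = ∂h/∂y = -0.01762.
Head at (245, -20) = 202.2 + (+0.02123)·(180) + (-0.01762)·(-100) = 207.78 m.
That is higher than the 203.3 m at OW-B, so the point is upgradient.

upgradient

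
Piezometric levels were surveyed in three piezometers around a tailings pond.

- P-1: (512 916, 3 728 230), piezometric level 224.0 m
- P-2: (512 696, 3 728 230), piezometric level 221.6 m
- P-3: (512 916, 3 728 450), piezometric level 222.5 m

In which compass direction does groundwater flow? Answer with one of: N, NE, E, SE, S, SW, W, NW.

∂h/∂x = (221.6 − 224.0) / (512696 − 512916) = +0.01091
∂h/∂y = (222.5 − 224.0) / (3728450 − 3728230) = -0.006818
Flow = −∇h = (-0.01091 east, +0.006818 north), which points northwest.

NW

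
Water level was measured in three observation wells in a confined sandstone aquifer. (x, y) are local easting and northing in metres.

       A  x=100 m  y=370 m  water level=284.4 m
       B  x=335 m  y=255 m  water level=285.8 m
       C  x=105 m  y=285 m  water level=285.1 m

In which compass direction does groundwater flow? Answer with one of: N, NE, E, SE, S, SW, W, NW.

With h = a·x + b·y + c and A as origin, the differences give:
  235·a + (-115)·b = +1.4
  5·a + (-85)·b = +0.7
Eliminate b (×(-85) and ×(-115), subtract): -19400·a = -38.50 → a = ∂h/∂x = +0.001985
Back-substitute: b = ∂h/∂y = -0.008119.
Flow = −∇h = (-0.001985 east, +0.008119 north), which points north.

N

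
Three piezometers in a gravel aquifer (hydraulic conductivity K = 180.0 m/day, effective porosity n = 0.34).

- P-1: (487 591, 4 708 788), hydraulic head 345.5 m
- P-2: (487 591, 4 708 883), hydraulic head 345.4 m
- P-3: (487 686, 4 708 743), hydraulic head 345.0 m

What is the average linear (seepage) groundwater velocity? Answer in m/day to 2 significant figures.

With h = a·x + b·y + c and P-1 as origin, the differences give:
  0·a + 95·b = -0.1
  95·a + (-45)·b = -0.5
Eliminate b (×(-45) and ×95, subtract): -9025·a = 52.00 → a = ∂h/∂x = -0.005762
Back-substitute: b = ∂h/∂y = -0.001053.
|∇h| = √(-0.005762² + -0.001053²) = 0.005857
Seepage velocity v = K·i/n = 180.0 × 0.005857 / 0.34 = 3.101 m/day.

3.1 m/day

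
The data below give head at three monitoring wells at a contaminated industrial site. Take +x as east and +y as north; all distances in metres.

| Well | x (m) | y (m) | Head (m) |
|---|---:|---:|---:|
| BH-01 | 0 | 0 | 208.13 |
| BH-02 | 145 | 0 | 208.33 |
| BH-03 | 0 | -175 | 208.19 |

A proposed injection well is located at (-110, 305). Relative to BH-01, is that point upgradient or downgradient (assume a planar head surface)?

downgradient

∂h/∂x = (208.33 − 208.13) / (145 − 0) = +0.001379
∂h/∂y = (208.19 − 208.13) / (-175 − 0) = -0.0003429
Head at (-110, 305) = 208.13 + (+0.001379)·(-110) + (-0.0003429)·(305) = 207.87 m.
That is lower than the 208.13 m at BH-01, so the point is downgradient.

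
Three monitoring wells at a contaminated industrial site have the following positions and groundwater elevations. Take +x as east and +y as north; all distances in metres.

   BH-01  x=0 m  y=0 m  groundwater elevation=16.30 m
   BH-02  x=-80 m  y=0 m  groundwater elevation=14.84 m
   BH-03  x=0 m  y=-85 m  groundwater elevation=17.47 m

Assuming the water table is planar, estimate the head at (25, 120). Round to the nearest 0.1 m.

15.1 m

∂h/∂x = (14.84 − 16.30) / (-80 − 0) = +0.01825
∂h/∂y = (17.47 − 16.30) / (-85 − 0) = -0.01376
h(25, 120) = 16.30 + (+0.01825)·(25) + (-0.01376)·(120) = 16.30 +0.456 -1.652 = 15.104 m.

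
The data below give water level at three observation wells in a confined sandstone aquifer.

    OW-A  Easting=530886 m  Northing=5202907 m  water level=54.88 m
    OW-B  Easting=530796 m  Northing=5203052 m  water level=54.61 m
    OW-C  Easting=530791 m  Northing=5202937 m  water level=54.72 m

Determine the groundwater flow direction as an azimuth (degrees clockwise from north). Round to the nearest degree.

Taking OW-A as reference: OW-B−OW-A = (-90, 145, -0.27); OW-C−OW-A = (-95, 30, -0.16).
Solve a·Δx + b·Δy = Δh: det = (-90)·30 − (-95)·145 = 11075.
∂h/∂x = [(-0.27)·30 − (-0.16)·145] / 11075 = +0.001363
∂h/∂y = [(-90)·(-0.16) − (-95)·(-0.27)] / 11075 = -0.001016
Flow direction (−∇h) has components (-0.001363 E, +0.001016 N).
Azimuth = atan2(E, N) = atan2(-0.001363, +0.001016) = 306.7° ≈ 307°.

307°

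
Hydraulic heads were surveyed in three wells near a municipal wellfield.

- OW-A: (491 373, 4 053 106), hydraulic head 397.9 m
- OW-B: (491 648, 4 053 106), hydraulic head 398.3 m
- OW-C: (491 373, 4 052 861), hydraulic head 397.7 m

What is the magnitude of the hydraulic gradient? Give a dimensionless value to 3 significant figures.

0.00167

∂h/∂x = (398.3 − 397.9) / (491648 − 491373) = +0.001455
∂h/∂y = (397.7 − 397.9) / (4052861 − 4053106) = +0.0008163
|∇h| = √(0.001455² + 0.0008163²) = 0.001668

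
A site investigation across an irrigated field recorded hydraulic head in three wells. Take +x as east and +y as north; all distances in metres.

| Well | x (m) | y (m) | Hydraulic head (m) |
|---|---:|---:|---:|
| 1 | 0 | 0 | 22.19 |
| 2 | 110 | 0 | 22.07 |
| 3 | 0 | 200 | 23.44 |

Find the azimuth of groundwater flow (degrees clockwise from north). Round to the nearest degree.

∂h/∂x = (22.07 − 22.19) / (110 − 0) = -0.001091
∂h/∂y = (23.44 − 22.19) / (200 − 0) = +0.006250
Flow direction (−∇h) has components (+0.001091 E, -0.006250 N).
Azimuth = atan2(E, N) = atan2(+0.001091, -0.006250) = 170.1° ≈ 170°.

170°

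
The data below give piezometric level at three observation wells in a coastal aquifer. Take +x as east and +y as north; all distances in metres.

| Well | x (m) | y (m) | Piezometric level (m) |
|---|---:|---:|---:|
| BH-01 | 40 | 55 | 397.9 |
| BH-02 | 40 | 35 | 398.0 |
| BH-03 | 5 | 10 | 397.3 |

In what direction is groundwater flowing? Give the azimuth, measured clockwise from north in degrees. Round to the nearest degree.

282°

Differences from BH-01: to BH-02 (Δx, Δy, Δh) = (0, -20, +0.1); to BH-03 = (-35, -45, -0.6).
Determinant of the coordinate differences = 0·(-45) − (-35)·(-20) = -700.
∂h/∂x = [(+0.1)·(-45) − (-0.6)·(-20)] / -700 = +0.02357
∂h/∂y = [0·(-0.6) − (-35)·(+0.1)] / -700 = -0.005000
Flow direction (−∇h) has components (-0.02357 E, +0.005000 N).
Azimuth = atan2(E, N) = atan2(-0.02357, +0.005000) = 282.0° ≈ 282°.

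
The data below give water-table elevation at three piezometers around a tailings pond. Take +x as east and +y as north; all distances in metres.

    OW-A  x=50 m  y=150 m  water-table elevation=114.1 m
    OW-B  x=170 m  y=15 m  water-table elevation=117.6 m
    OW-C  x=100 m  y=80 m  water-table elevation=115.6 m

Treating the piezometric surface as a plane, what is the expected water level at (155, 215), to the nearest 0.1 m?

With h = a·x + b·y + c and OW-A as origin, the differences give:
  120·a + (-135)·b = +3.5
  50·a + (-70)·b = +1.5
Eliminate b (×(-70) and ×(-135), subtract): -1650·a = -42.50 → a = ∂h/∂x = +0.02576
Back-substitute: b = ∂h/∂y = -0.003030.
h(155, 215) = 114.1 + (+0.02576)·(105) + (-0.003030)·(65) = 114.1 +2.705 -0.197 = 116.608 m.

116.6 m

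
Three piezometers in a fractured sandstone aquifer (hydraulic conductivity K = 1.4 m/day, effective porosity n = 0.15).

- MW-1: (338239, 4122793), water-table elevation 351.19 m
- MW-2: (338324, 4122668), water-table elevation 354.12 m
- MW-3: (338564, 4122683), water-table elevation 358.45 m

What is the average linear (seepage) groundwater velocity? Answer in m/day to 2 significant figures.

0.20 m/day

Taking MW-1 as reference: MW-2−MW-1 = (85, -125, +2.93); MW-3−MW-1 = (325, -110, +7.26).
Solve a·Δx + b·Δy = Δh: det = 85·(-110) − 325·(-125) = 31275.
∂h/∂x = [(+2.93)·(-110) − (+7.26)·(-125)] / 31275 = +0.01871
∂h/∂y = [85·(+7.26) − 325·(+2.93)] / 31275 = -0.01072
|∇h| = √(0.01871² + -0.01072²) = 0.02156
Seepage velocity v = K·i/n = 1.4 × 0.02156 / 0.15 = 0.2012 m/day.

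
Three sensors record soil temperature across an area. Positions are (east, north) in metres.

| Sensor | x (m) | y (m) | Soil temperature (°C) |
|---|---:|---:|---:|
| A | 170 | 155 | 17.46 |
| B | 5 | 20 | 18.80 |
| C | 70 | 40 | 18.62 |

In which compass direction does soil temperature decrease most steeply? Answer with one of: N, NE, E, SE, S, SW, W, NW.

N

Taking A as reference: B−A = (-165, -135, +1.34); C−A = (-100, -115, +1.16).
Solve a·Δx + b·Δy = ΔT: det = (-165)·(-115) − (-100)·(-135) = 5475.
∂T/∂x = [(+1.34)·(-115) − (+1.16)·(-135)] / 5475 = +0.0004566
∂T/∂y = [(-165)·(+1.16) − (-100)·(+1.34)] / 5475 = -0.01048
Steepest decrease is along −∇f = (-0.0004566 E, +0.01048 N) → north.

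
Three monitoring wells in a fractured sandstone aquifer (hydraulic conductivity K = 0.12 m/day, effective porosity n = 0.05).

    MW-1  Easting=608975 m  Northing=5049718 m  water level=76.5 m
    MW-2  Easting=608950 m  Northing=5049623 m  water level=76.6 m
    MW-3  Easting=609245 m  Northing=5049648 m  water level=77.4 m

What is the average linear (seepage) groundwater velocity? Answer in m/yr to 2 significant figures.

Three-point gradient (reference MW-1): Δ to MW-2 = (-25, -95, +0.1), Δ to MW-3 = (270, -70, +0.9).
∂h/∂x = +0.002865, ∂h/∂y = -0.001807 (det = 27400).
|∇h| = √(0.002865² + -0.001807²) = 0.003387
Seepage velocity v = K·i/n = 0.12 × 0.003387 / 0.05 = 0.008129 m/day = 2.969 m/yr.

3.0 m/yr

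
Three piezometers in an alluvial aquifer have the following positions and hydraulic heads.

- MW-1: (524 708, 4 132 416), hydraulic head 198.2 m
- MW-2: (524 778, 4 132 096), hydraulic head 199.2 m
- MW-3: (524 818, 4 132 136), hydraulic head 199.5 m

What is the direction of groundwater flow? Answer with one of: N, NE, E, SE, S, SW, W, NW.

With h = a·x + b·y + c and MW-1 as origin, the differences give:
  70·a + (-320)·b = +1.0
  110·a + (-280)·b = +1.3
Eliminate b (×(-280) and ×(-320), subtract): 15600·a = 136.00 → a = ∂h/∂x = +0.008718
Back-substitute: b = ∂h/∂y = -0.001218.
Flow = −∇h = (-0.008718 east, +0.001218 north), which points west.

W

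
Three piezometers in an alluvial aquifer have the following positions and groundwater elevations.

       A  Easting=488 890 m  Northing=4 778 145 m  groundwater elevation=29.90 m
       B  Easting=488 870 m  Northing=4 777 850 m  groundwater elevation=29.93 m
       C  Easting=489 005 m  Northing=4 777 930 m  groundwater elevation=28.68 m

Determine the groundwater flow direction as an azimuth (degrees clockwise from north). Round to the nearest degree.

093°

Taking A as reference: B−A = (-20, -295, +0.03); C−A = (115, -215, -1.22).
Solve a·Δx + b·Δy = Δh: det = (-20)·(-215) − 115·(-295) = 38225.
∂h/∂x = [(+0.03)·(-215) − (-1.22)·(-295)] / 38225 = -0.009584
∂h/∂y = [(-20)·(-1.22) − 115·(+0.03)] / 38225 = +0.0005481
Flow direction (−∇h) has components (+0.009584 E, -0.0005481 N).
Azimuth = atan2(E, N) = atan2(+0.009584, -0.0005481) = 93.3° ≈ 093°.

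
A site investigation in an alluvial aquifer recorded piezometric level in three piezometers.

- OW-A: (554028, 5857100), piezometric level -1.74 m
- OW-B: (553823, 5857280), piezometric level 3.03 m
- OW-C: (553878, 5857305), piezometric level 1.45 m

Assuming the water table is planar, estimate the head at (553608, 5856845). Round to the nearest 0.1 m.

10.6 m

With h = a·x + b·y + c and OW-A as origin, the differences give:
  (-205)·a + 180·b = +4.77
  (-150)·a + 205·b = +3.19
Eliminate b (×205 and ×180, subtract): -15025·a = 403.650 → a = ∂h/∂x = -0.02687
Back-substitute: b = ∂h/∂y = -0.004097.
h(553608, 5856845) = -1.74 + (-0.02687)·(-420) + (-0.004097)·(-255) = -1.74 +11.283 +1.045 = 10.588 m.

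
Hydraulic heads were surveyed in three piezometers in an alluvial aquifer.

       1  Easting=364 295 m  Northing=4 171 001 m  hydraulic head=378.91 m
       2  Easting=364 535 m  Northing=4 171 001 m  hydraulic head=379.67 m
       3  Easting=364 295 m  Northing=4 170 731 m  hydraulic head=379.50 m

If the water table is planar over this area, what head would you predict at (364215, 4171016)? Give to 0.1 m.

∂h/∂x = (379.67 − 378.91) / (364535 − 364295) = +0.003167
∂h/∂y = (379.50 − 378.91) / (4170731 − 4171001) = -0.002185
h(364215, 4171016) = 378.91 + (+0.003167)·(-80) + (-0.002185)·(15) = 378.91 -0.253 -0.033 = 378.624 m.

378.6 m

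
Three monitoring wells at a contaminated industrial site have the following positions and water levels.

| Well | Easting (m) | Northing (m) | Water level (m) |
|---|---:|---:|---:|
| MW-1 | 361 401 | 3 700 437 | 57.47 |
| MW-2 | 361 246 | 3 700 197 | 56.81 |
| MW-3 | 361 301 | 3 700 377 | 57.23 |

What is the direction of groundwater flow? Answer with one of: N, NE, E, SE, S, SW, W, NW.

SW

Differences from MW-1: to MW-2 (Δx, Δy, Δh) = (-155, -240, -0.66); to MW-3 = (-100, -60, -0.24).
Determinant of the coordinate differences = (-155)·(-60) − (-100)·(-240) = -14700.
∂h/∂x = [(-0.66)·(-60) − (-0.24)·(-240)] / -14700 = +0.001224
∂h/∂y = [(-155)·(-0.24) − (-100)·(-0.66)] / -14700 = +0.001959
Flow = −∇h = (-0.001224 east, -0.001959 north), which points southwest.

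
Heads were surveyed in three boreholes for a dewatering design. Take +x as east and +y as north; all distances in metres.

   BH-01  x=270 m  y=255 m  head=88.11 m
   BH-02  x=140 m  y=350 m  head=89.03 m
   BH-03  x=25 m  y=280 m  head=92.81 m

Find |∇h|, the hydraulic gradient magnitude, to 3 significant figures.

0.0286

Three-point gradient (reference BH-01): Δ to BH-02 = (-130, 95, +0.92), Δ to BH-03 = (-245, 25, +4.70).
∂h/∂x = -0.02115, ∂h/∂y = -0.01926 (det = 20025).
|∇h| = √(-0.02115² + -0.01926²) = 0.02861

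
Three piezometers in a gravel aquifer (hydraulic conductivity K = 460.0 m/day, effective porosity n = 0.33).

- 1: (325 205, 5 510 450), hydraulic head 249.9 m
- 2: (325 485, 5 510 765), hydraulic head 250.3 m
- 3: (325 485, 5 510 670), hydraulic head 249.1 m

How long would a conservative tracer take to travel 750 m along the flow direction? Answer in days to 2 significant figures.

30 days

Differences from 1: to 2 (Δx, Δy, Δh) = (280, 315, +0.4); to 3 = (280, 220, -0.8).
Determinant of the coordinate differences = 280·220 − 280·315 = -26600.
∂h/∂x = [(+0.4)·220 − (-0.8)·315] / -26600 = -0.01278
∂h/∂y = [280·(-0.8) − 280·(+0.4)] / -26600 = +0.01263
|∇h| = √(-0.01278² + 0.01263²) = 0.01797
Seepage velocity v = K·i/n = 460.0 × 0.01797 / 0.33 = 25.05 m/day.
t = 750 / 25.05 = 29.94 days.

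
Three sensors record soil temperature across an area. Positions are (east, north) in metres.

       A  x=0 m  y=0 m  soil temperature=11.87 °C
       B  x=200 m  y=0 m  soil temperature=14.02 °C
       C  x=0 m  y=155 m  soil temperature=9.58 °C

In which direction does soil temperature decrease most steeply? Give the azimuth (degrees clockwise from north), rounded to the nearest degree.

324°

∂T/∂x = (14.02 − 11.87) / (200 − 0) = +0.01075
∂T/∂y = (9.58 − 11.87) / (155 − 0) = -0.01477
Steepest decrease is along −∇f: components (-0.01075 E, +0.01477 N).
Azimuth = atan2(-0.01075, +0.01477) = 324.0° ≈ 324°.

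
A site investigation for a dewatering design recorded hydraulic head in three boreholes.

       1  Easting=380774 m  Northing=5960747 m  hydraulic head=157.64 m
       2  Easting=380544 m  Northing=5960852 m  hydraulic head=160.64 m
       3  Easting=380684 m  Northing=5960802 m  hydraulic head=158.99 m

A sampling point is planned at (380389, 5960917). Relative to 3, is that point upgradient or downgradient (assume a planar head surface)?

Taking 1 as reference: 2−1 = (-230, 105, +3.00); 3−1 = (-90, 55, +1.35).
Solve a·Δx + b·Δy = Δh: det = (-230)·55 − (-90)·105 = -3200.
∂h/∂x = [(+3.00)·55 − (+1.35)·105] / -3200 = -0.007266
∂h/∂y = [(-230)·(+1.35) − (-90)·(+3.00)] / -3200 = +0.01266
Head at (380389, 5960917) = 157.64 + (-0.007266)·(-385) + (+0.01266)·(170) = 162.59 m.
That is higher than the 158.99 m at 3, so the point is upgradient.

upgradient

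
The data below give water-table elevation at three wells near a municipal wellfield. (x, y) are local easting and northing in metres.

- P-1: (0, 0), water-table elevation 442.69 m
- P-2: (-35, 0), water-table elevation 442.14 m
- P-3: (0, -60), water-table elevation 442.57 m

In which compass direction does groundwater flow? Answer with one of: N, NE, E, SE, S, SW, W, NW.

∂h/∂x = (442.14 − 442.69) / (-35 − 0) = +0.01571
∂h/∂y = (442.57 − 442.69) / (-60 − 0) = +0.002000
Flow = −∇h = (-0.01571 east, -0.002000 north), which points west.

W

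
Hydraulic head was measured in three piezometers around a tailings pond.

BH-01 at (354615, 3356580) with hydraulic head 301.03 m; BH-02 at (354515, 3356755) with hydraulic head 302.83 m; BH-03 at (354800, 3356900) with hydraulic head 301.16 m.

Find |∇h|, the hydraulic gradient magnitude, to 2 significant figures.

With h = a·x + b·y + c and BH-01 as origin, the differences give:
  (-100)·a + 175·b = +1.80
  185·a + 320·b = +0.13
Eliminate b (×320 and ×175, subtract): -64375·a = 553.250 → a = ∂h/∂x = -0.008594
Back-substitute: b = ∂h/∂y = +0.005375.
|∇h| = √(-0.008594² + 0.005375²) = 0.01014

0.010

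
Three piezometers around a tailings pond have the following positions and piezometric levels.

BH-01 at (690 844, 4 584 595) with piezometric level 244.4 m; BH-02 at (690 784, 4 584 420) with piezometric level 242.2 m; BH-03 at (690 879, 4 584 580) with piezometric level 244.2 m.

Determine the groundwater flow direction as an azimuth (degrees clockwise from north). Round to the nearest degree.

179°

Three-point gradient (reference BH-01): Δ to BH-02 = (-60, -175, -2.2), Δ to BH-03 = (35, -15, -0.2).
∂h/∂x = -0.0002847, ∂h/∂y = +0.01267 (det = 7025).
Flow direction (−∇h) has components (+0.0002847 E, -0.01267 N).
Azimuth = atan2(E, N) = atan2(+0.0002847, -0.01267) = 178.7° ≈ 179°.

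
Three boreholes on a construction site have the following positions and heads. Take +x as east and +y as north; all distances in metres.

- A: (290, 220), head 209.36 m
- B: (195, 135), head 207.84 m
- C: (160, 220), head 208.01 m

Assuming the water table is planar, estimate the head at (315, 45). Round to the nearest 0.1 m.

208.5 m

With h = a·x + b·y + c and A as origin, the differences give:
  (-95)·a + (-85)·b = -1.52
  (-130)·a + 0·b = -1.35
Eliminate b (×0 and ×(-85), subtract): -11050·a = -114.750 → a = ∂h/∂x = +0.01038
Back-substitute: b = ∂h/∂y = +0.006276.
h(315, 45) = 209.36 + (+0.01038)·(25) + (+0.006276)·(-175) = 209.36 +0.260 -1.098 = 208.521 m.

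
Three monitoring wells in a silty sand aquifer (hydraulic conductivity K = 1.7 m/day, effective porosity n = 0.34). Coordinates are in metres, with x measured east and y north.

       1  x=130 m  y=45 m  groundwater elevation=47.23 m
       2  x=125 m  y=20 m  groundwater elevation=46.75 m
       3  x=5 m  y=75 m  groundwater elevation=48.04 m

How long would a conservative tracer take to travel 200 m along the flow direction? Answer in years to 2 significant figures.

Differences from 1: to 2 (Δx, Δy, Δh) = (-5, -25, -0.48); to 3 = (-125, 30, +0.81).
Solve a·Δx + b·Δy = Δh: det = (-5)·30 − (-125)·(-25) = -3275.
∂h/∂x = [(-0.48)·30 − (+0.81)·(-25)] / -3275 = -0.001786
∂h/∂y = [(-5)·(+0.81) − (-125)·(-0.48)] / -3275 = +0.01956
|∇h| = √(-0.001786² + 0.01956²) = 0.01964
Seepage velocity v = K·i/n = 1.7 × 0.01964 / 0.34 = 0.0982 m/day.
t = 200 / 0.0982 = 2037 days = 5.58 years.

5.6 years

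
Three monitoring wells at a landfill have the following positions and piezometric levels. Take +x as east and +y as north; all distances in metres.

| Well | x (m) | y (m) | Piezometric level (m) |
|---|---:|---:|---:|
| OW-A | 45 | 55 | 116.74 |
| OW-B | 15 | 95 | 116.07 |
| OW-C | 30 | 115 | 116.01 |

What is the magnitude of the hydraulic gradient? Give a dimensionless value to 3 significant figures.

0.0135

Differences from OW-A: to OW-B (Δx, Δy, Δh) = (-30, 40, -0.67); to OW-C = (-15, 60, -0.73).
Determinant of the coordinate differences = (-30)·60 − (-15)·40 = -1200.
∂h/∂x = [(-0.67)·60 − (-0.73)·40] / -1200 = +0.009167
∂h/∂y = [(-30)·(-0.73) − (-15)·(-0.67)] / -1200 = -0.009875
|∇h| = √(0.009167² + -0.009875²) = 0.01347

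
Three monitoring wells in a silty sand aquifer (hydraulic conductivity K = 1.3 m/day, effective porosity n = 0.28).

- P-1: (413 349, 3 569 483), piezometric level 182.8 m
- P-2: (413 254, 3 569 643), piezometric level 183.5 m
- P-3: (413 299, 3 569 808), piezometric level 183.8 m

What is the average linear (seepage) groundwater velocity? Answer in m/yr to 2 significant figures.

6.7 m/yr

Taking P-1 as reference: P-2−P-1 = (-95, 160, +0.7); P-3−P-1 = (-50, 325, +1.0).
Determinant of the coordinate differences = (-95)·325 − (-50)·160 = -22875.
∂h/∂x = [(+0.7)·325 − (+1.0)·160] / -22875 = -0.002951
∂h/∂y = [(-95)·(+1.0) − (-50)·(+0.7)] / -22875 = +0.002623
|∇h| = √(-0.002951² + 0.002623²) = 0.003948
Seepage velocity v = K·i/n = 1.3 × 0.003948 / 0.28 = 0.01833 m/day = 6.695 m/yr.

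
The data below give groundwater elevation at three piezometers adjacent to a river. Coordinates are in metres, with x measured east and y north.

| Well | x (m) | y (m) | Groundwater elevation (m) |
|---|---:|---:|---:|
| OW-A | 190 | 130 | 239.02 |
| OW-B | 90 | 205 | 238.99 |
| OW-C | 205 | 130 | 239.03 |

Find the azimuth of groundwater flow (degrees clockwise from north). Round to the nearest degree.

234°

Differences from OW-A: to OW-B (Δx, Δy, Δh) = (-100, 75, -0.03); to OW-C = (15, 0, +0.01).
Determinant of the coordinate differences = (-100)·0 − 15·75 = -1125.
∂h/∂x = [(-0.03)·0 − (+0.01)·75] / -1125 = +0.0006667
∂h/∂y = [(-100)·(+0.01) − 15·(-0.03)] / -1125 = +0.0004889
Flow direction (−∇h) has components (-0.0006667 E, -0.0004889 N).
Azimuth = atan2(E, N) = atan2(-0.0006667, -0.0004889) = 233.7° ≈ 234°.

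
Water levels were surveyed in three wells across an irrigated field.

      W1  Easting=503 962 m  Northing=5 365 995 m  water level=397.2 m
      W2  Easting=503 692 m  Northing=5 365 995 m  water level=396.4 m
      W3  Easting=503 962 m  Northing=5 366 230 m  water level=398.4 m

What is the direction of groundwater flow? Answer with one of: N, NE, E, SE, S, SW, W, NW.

SW

∂h/∂x = (396.4 − 397.2) / (503692 − 503962) = +0.002963
∂h/∂y = (398.4 − 397.2) / (5366230 − 5365995) = +0.005106
Flow = −∇h = (-0.002963 east, -0.005106 north), which points southwest.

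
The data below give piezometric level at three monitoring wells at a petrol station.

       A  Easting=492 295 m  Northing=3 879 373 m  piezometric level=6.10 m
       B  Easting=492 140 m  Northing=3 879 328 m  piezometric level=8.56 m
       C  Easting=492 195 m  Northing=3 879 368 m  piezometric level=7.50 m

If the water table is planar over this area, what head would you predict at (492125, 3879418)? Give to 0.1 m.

8.1 m

Taking A as reference: B−A = (-155, -45, +2.46); C−A = (-100, -5, +1.40).
Determinant of the coordinate differences = (-155)·(-5) − (-100)·(-45) = -3725.
∂h/∂x = [(+2.46)·(-5) − (+1.40)·(-45)] / -3725 = -0.01361
∂h/∂y = [(-155)·(+1.40) − (-100)·(+2.46)] / -3725 = -0.007785
h(492125, 3879418) = 6.10 + (-0.01361)·(-170) + (-0.007785)·(45) = 6.10 +2.314 -0.350 = 8.063 m.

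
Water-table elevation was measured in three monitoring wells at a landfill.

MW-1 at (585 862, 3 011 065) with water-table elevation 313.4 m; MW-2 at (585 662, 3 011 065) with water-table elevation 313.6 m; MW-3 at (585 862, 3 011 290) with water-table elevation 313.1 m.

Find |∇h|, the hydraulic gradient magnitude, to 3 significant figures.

∂h/∂x = (313.6 − 313.4) / (585662 − 585862) = -0.001000
∂h/∂y = (313.1 − 313.4) / (3011290 − 3011065) = -0.001333
|∇h| = √(-0.001000² + -0.001333²) = 0.001666

0.00167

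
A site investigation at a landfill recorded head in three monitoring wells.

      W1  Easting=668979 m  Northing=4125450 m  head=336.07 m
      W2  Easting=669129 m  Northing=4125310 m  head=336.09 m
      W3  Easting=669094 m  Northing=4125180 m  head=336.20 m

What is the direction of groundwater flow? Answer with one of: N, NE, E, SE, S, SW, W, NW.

NE

With h = a·x + b·y + c and W1 as origin, the differences give:
  150·a + (-140)·b = +0.02
  115·a + (-270)·b = +0.13
Eliminate b (×(-270) and ×(-140), subtract): -24400·a = 12.800 → a = ∂h/∂x = -0.0005246
Back-substitute: b = ∂h/∂y = -0.0007049.
Flow = −∇h = (+0.0005246 east, +0.0007049 north), which points northeast.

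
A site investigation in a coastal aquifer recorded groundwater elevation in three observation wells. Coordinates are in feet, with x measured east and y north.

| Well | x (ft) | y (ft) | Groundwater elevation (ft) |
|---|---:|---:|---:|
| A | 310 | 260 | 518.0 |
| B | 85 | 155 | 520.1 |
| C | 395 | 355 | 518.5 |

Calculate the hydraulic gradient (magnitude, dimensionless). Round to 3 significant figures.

0.0309

Taking A as reference: B−A = (-225, -105, +2.1); C−A = (85, 95, +0.5).
Determinant of the coordinate differences = (-225)·95 − 85·(-105) = -12450.
∂h/∂x = [(+2.1)·95 − (+0.5)·(-105)] / -12450 = -0.02024
∂h/∂y = [(-225)·(+0.5) − 85·(+2.1)] / -12450 = +0.02337
|∇h| = √(-0.02024² + 0.02337²) = 0.03092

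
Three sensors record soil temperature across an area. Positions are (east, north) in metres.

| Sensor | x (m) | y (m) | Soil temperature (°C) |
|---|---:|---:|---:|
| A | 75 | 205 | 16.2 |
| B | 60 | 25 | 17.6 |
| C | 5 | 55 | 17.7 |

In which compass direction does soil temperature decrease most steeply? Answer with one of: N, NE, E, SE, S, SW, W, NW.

Three-point gradient (reference A): Δ to B = (-15, -180, +1.4), Δ to C = (-70, -150, +1.5).
∂T/∂x = -0.005797, ∂T/∂y = -0.007295 (det = -10350).
Steepest decrease is along −∇f = (+0.005797 E, +0.007295 N) → northeast.

NE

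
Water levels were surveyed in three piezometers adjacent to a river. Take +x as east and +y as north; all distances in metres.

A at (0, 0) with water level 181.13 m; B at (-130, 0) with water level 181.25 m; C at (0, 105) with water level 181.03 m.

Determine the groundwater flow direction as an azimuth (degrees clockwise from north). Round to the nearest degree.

∂h/∂x = (181.25 − 181.13) / (-130 − 0) = -0.0009231
∂h/∂y = (181.03 − 181.13) / (105 − 0) = -0.0009524
Flow direction (−∇h) has components (+0.0009231 E, +0.0009524 N).
Azimuth = atan2(E, N) = atan2(+0.0009231, +0.0009524) = 44.1° ≈ 044°.

044°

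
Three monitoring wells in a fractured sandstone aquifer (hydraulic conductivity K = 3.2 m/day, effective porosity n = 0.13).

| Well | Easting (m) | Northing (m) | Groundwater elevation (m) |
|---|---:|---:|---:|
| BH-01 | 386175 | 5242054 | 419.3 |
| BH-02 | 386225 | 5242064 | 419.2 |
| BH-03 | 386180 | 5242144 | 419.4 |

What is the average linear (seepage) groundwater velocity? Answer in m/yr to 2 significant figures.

With h = a·x + b·y + c and BH-01 as origin, the differences give:
  50·a + 10·b = -0.1
  5·a + 90·b = +0.1
Eliminate b (×90 and ×10, subtract): 4450·a = -10.00 → a = ∂h/∂x = -0.002247
Back-substitute: b = ∂h/∂y = +0.001236.
|∇h| = √(-0.002247² + 0.001236²) = 0.002565
Seepage velocity v = K·i/n = 3.2 × 0.002565 / 0.13 = 0.06314 m/day = 23.06 m/yr.

23 m/yr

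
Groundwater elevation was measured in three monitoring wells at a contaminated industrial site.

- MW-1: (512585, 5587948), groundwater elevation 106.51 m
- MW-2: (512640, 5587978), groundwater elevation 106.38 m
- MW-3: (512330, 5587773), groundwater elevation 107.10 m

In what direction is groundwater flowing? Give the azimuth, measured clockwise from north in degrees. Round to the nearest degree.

098°

With h = a·x + b·y + c and MW-1 as origin, the differences give:
  55·a + 30·b = -0.13
  (-255)·a + (-175)·b = +0.59
Eliminate b (×(-175) and ×30, subtract): -1975·a = 5.050 → a = ∂h/∂x = -0.002557
Back-substitute: b = ∂h/∂y = +0.0003544.
Flow direction (−∇h) has components (+0.002557 E, -0.0003544 N).
Azimuth = atan2(E, N) = atan2(+0.002557, -0.0003544) = 97.9° ≈ 098°.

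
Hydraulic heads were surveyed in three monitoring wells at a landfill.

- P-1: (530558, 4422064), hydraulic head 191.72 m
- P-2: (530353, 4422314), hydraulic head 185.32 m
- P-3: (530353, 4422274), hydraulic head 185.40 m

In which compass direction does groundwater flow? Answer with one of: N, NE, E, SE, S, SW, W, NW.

W

With h = a·x + b·y + c and P-1 as origin, the differences give:
  (-205)·a + 250·b = -6.40
  (-205)·a + 210·b = -6.32
Eliminate b (×210 and ×250, subtract): 8200·a = 236.000 → a = ∂h/∂x = +0.02878
Back-substitute: b = ∂h/∂y = -0.002000.
Flow = −∇h = (-0.02878 east, +0.002000 north), which points west.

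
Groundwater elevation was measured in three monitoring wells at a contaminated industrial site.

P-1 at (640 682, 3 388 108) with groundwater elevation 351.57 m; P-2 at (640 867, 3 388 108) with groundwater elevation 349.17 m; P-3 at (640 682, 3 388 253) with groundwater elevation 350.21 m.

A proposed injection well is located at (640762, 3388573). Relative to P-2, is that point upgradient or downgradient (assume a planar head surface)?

∂h/∂x = (349.17 − 351.57) / (640867 − 640682) = -0.01297
∂h/∂y = (350.21 − 351.57) / (3388253 − 3388108) = -0.009379
Head at (640762, 3388573) = 351.57 + (-0.01297)·(80) + (-0.009379)·(465) = 346.17 m.
That is lower than the 349.17 m at P-2, so the point is downgradient.

downgradient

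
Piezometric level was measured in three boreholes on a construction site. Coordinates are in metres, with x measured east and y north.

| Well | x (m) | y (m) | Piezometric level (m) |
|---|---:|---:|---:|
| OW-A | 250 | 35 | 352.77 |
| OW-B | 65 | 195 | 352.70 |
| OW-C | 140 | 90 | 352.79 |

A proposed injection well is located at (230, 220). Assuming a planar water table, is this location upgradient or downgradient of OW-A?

Taking OW-A as reference: OW-B−OW-A = (-185, 160, -0.07); OW-C−OW-A = (-110, 55, +0.02).
Solve a·Δx + b·Δy = Δh: det = (-185)·55 − (-110)·160 = 7425.
∂h/∂x = [(-0.07)·55 − (+0.02)·160] / 7425 = -0.0009495
∂h/∂y = [(-185)·(+0.02) − (-110)·(-0.07)] / 7425 = -0.001535
Head at (230, 220) = 352.77 + (-0.0009495)·(-20) + (-0.001535)·(185) = 352.50 m.
That is lower than the 352.77 m at OW-A, so the point is downgradient.

downgradient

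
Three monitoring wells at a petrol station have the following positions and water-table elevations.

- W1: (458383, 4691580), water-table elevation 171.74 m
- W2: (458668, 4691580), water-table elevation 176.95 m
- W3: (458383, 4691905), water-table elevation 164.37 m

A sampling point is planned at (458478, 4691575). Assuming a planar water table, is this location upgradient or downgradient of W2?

downgradient

∂h/∂x = (176.95 − 171.74) / (458668 − 458383) = +0.01828
∂h/∂y = (164.37 − 171.74) / (4691905 − 4691580) = -0.02268
Head at (458478, 4691575) = 171.74 + (+0.01828)·(95) + (-0.02268)·(-5) = 173.59 m.
That is lower than the 176.95 m at W2, so the point is downgradient.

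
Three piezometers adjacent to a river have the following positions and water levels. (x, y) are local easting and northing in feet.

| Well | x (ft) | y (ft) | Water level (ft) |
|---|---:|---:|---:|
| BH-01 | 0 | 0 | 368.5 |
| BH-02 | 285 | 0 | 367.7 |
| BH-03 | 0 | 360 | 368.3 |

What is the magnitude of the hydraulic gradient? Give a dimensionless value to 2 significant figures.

0.0029

∂h/∂x = (367.7 − 368.5) / (285 − 0) = -0.002807
∂h/∂y = (368.3 − 368.5) / (360 − 0) = -0.0005556
|∇h| = √(-0.002807² + -0.0005556²) = 0.002861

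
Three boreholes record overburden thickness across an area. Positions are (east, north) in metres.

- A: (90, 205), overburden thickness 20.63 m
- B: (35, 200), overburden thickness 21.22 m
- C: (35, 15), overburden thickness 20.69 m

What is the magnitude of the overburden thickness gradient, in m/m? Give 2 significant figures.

0.011 m/m

Differences from A: to B (Δx, Δy, Δh) = (-55, -5, +0.59); to C = (-55, -190, +0.06).
Determinant of the coordinate differences = (-55)·(-190) − (-55)·(-5) = 10175.
∂d/∂x = [(+0.59)·(-190) − (+0.06)·(-5)] / 10175 = -0.01099
∂d/∂y = [(-55)·(+0.06) − (-55)·(+0.59)] / 10175 = +0.002865
|∇f| = √(-0.01099² + 0.002865²) = 0.01136 m/m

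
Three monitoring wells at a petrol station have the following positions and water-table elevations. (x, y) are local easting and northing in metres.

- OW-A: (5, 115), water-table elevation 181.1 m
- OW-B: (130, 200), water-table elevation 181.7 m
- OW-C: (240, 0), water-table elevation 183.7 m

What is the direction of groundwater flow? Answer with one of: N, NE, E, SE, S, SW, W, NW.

Three-point gradient (reference OW-A): Δ to OW-B = (125, 85, +0.6), Δ to OW-C = (235, -115, +2.6).
∂h/∂x = +0.008443, ∂h/∂y = -0.005357 (det = -34350).
Flow = −∇h = (-0.008443 east, +0.005357 north), which points northwest.

NW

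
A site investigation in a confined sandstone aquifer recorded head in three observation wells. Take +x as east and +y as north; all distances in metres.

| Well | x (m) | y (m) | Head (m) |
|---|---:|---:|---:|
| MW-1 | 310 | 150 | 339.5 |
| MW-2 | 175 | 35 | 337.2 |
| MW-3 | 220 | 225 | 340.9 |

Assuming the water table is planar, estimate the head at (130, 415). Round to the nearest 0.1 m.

With h = a·x + b·y + c and MW-1 as origin, the differences give:
  (-135)·a + (-115)·b = -2.3
  (-90)·a + 75·b = +1.4
Eliminate b (×75 and ×(-115), subtract): -20475·a = -11.50 → a = ∂h/∂x = +0.0005617
Back-substitute: b = ∂h/∂y = +0.01934.
h(130, 415) = 339.5 + (+0.0005617)·(-180) + (+0.01934)·(265) = 339.5 -0.101 +5.125 = 344.524 m.

344.5 m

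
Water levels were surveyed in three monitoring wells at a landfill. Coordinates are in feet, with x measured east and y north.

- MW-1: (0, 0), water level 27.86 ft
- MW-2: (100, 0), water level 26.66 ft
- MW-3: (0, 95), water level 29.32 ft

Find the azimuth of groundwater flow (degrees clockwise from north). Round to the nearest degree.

142°

∂h/∂x = (26.66 − 27.86) / (100 − 0) = -0.01200
∂h/∂y = (29.32 − 27.86) / (95 − 0) = +0.01537
Flow direction (−∇h) has components (+0.01200 E, -0.01537 N).
Azimuth = atan2(E, N) = atan2(+0.01200, -0.01537) = 142.0° ≈ 142°.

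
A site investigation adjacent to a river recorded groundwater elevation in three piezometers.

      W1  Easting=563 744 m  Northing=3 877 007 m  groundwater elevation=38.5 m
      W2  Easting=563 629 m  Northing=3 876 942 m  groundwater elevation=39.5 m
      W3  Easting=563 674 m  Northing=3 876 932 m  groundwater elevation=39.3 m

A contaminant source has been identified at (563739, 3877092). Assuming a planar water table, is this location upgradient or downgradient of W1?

downgradient

Differences from W1: to W2 (Δx, Δy, Δh) = (-115, -65, +1.0); to W3 = (-70, -75, +0.8).
Determinant of the coordinate differences = (-115)·(-75) − (-70)·(-65) = 4075.
∂h/∂x = [(+1.0)·(-75) − (+0.8)·(-65)] / 4075 = -0.005644
∂h/∂y = [(-115)·(+0.8) − (-70)·(+1.0)] / 4075 = -0.005399
Head at (563739, 3877092) = 38.5 + (-0.005644)·(-5) + (-0.005399)·(85) = 38.07 m.
That is lower than the 38.5 m at W1, so the point is downgradient.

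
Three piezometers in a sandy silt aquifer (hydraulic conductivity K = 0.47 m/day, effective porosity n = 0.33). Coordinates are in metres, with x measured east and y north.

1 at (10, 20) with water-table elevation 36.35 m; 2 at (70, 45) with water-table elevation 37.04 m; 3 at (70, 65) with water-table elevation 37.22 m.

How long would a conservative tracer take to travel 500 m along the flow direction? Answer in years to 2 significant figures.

Taking 1 as reference: 2−1 = (60, 25, +0.69); 3−1 = (60, 45, +0.87).
Solve a·Δx + b·Δy = Δh: det = 60·45 − 60·25 = 1200.
∂h/∂x = [(+0.69)·45 − (+0.87)·25] / 1200 = +0.007750
∂h/∂y = [60·(+0.87) − 60·(+0.69)] / 1200 = +0.009000
|∇h| = √(0.007750² + 0.009000²) = 0.01188
Seepage velocity v = K·i/n = 0.47 × 0.01188 / 0.33 = 0.01692 m/day.
t = 500 / 0.01692 = 2.955e+04 days = 80.9 years.

81 years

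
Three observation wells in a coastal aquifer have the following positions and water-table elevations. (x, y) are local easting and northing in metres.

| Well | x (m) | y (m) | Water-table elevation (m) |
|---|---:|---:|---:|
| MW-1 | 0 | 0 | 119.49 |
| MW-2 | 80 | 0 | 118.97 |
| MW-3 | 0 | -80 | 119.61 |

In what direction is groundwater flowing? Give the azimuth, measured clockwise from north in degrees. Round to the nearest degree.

∂h/∂x = (118.97 − 119.49) / (80 − 0) = -0.006500
∂h/∂y = (119.61 − 119.49) / (-80 − 0) = -0.001500
Flow direction (−∇h) has components (+0.006500 E, +0.001500 N).
Azimuth = atan2(E, N) = atan2(+0.006500, +0.001500) = 77.0° ≈ 077°.

077°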